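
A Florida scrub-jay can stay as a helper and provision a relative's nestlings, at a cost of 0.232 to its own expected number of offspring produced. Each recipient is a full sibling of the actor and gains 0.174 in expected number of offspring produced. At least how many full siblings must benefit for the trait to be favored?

r to a full sibling = 0.5 (full sibs share both parents — two paths of length 2: r = 2·(1/2)^2 = 1/2).
Hamilton's rule: n·r·B > C  ⇒  n > C/(r·B) = 0.232/(0.5·0.174) = 2.667.
The smallest integer exceeding 2.667 is 3.

3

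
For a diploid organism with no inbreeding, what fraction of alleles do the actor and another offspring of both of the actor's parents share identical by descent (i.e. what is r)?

Each parent–offspring link contributes a factor of 1/2, and independent paths through distinct common ancestors add.
Full sibs share both parents — two paths of length 2: r = 2·(1/2)^2 = 1/2.

0.5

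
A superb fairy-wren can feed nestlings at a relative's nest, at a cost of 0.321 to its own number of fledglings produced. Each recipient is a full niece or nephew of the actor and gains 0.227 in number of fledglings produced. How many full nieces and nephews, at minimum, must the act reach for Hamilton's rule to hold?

6

r to a full niece or nephew = 1/4 (full aunt/uncle↔niece/nephew: two paths of length 3 through the shared grandparent pair: r = 2·(1/2)^3 = 1/4).
Hamilton's rule: n·r·B > C  ⇒  n > C/(r·B) = 0.321/(0.25·0.227) = 5.656.
The smallest integer exceeding 5.656 is 6.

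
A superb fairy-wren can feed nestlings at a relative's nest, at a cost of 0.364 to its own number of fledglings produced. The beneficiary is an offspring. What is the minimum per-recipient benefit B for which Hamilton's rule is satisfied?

0.728

r to an offspring = 1/2 (one parent–offspring link: r = (1/2)^1 = 1/2).
Hamilton's rule with n recipients of equal r: n·r·B > C, so B > C/(n·r) = 0.364/(1·0.5) = 0.728.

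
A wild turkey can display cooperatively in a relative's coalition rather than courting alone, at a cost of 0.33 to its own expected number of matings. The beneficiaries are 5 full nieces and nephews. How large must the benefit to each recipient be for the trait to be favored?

0.264

r to a full niece or nephew = 0.25 (full aunt/uncle↔niece/nephew: two paths of length 3 through the shared grandparent pair: r = 2·(1/2)^3 = 1/4).
Hamilton's rule with n recipients of equal r: n·r·B > C, so B > C/(n·r) = 0.33/(5·0.25) = 0.264.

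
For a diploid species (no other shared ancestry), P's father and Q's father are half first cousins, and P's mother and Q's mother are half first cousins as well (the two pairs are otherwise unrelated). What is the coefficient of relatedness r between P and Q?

With two independent routes of shared ancestry, r is the sum of the two contributions.
P and Q are related in two ways: half second cousins through their fathers (r = 1/64) and half second cousins through their mothers (r = 1/64).
r = 1/64 + 1/64 = 1/32 = 0.03125.

0.03125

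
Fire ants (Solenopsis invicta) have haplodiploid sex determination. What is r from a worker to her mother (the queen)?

0.5

One meiotic link between diploid queen and diploid daughter: r = 1/2.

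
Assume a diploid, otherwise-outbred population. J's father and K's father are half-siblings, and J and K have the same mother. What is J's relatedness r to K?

0.3125

Wright's path rule: contributions from independent ancestry routes add.
J and K are related in two ways: half first cousins through their fathers (r = 1/16) and half-sibs through their shared mother (r = 1/4).
r = 1/16 + 1/4 = 0.3125.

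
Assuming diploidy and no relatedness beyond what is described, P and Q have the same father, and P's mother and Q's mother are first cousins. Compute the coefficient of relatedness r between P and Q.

With two independent routes of shared ancestry, r is the sum of the two contributions.
P and Q are related in two ways: half-sibs through their shared father (r = 1/4) and second cousins through their mothers (r = 1/32).
r = 1/4 + 1/32 = 9/32 = 0.28125.

0.28125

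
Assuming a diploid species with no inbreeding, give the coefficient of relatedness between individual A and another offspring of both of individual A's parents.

0.5

Each parent–offspring link contributes a factor of 1/2, and independent paths through distinct common ancestors add.
Full sibs share both parents — two paths of length 2: r = 2·(1/2)^2 = 1/2.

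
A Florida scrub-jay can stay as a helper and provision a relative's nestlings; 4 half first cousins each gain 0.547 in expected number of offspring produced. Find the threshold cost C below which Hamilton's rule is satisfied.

r to a half first cousin = 1/16 (half first cousins share one grandparent — one path of length 4: r = (1/2)^4 = 1/16).
Hamilton's rule: n·r·B > C, so the trait is favored while C < n·r·B = 4·0.0625·0.547 = 0.13675.

0.13675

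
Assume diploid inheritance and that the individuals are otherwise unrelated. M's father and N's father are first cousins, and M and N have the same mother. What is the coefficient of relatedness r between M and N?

Wright's path rule: contributions from independent ancestry routes add.
M and N are related in two ways: second cousins through their fathers (r = 1/32) and half-sibs through their shared mother (r = 1/4).
r = 1/32 + 1/4 = 0.28125.

0.28125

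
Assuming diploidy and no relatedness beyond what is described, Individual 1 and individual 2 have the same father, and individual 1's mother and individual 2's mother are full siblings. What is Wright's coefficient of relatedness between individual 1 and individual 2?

With two independent routes of shared ancestry, r is the sum of the two contributions.
Individual 1 and individual 2 are related in two ways: half-sibs through their shared father (r = 1/4) and first cousins through their mothers (r = 1/8).
r = 1/4 + 1/8 = 0.375.

0.375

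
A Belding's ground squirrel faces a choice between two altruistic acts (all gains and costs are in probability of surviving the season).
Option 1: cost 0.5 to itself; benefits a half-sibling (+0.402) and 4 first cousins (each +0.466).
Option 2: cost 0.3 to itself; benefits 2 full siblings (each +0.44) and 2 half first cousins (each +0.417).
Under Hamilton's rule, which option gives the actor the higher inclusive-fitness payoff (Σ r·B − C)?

Option 1: r to a half-sibling = 0.25.
Option 1: r to a first cousin = 0.125.
Option 1: Σ r·B − C = (1·0.25·0.402 + 4·0.125·0.466) − 0.5 = -0.1665.
Option 2: r to a full sibling = 0.5.
Option 2: r to a half first cousin = 0.0625.
Option 2: Σ r·B − C = (2·0.5·0.44 + 2·0.0625·0.417) − 0.3 = 0.192125.
Option 2 has the higher net inclusive-fitness payoff.

Option 2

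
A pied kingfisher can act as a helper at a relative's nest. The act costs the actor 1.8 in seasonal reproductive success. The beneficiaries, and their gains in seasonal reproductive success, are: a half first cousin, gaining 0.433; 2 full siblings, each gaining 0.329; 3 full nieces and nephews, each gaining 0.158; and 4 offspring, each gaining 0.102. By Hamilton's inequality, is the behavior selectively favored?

Hamilton's rule: the trait is favored when the sum of r·B over every recipient exceeds the actor's cost C.
r to a half first cousin = 0.0625 (half first cousins share one grandparent — one path of length 4: r = (1/2)^4 = 1/16).
r to a full sibling = 0.5 (full sibs share both parents — two paths of length 2: r = 2·(1/2)^2 = 1/2).
r to a full niece or nephew = 0.25 (full aunt/uncle↔niece/nephew: two paths of length 3 through the shared grandparent pair: r = 2·(1/2)^3 = 1/4).
r to an offspring = 0.5 (one parent–offspring link: r = (1/2)^1 = 1/2).
Summing one r·B term per recipient: 1·0.0625·0.433 + 2·0.5·0.329 + 3·0.25·0.158 + 4·0.5·0.102 = 0.6785625.
0.6785625 < 1.8: the indirect benefit is less than the cost.

No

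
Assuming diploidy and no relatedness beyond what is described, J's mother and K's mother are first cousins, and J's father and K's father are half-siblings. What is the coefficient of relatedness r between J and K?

0.09375

With two independent routes of shared ancestry, r is the sum of the two contributions.
J and K are related in two ways: second cousins through their mothers (r = 1/32) and half first cousins through their fathers (r = 1/16).
r = 1/32 + 1/16 = 0.09375.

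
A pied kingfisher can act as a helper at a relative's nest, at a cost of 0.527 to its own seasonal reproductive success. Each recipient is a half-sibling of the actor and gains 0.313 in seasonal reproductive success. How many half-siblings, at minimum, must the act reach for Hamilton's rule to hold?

7

r to a half-sibling = 1/4 (half-sibs share one parent — one path of length 2: r = (1/2)^2 = 1/4).
Hamilton's rule: n·r·B > C  ⇒  n > C/(r·B) = 0.527/(0.25·0.313) = 6.735.
The smallest integer exceeding 6.735 is 7.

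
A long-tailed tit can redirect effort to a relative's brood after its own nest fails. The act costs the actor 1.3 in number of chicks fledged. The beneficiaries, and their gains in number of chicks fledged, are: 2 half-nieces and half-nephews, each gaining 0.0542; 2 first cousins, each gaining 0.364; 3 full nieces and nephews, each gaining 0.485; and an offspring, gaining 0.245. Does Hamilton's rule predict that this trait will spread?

Hamilton's rule: the trait is favored when the sum of r·B over every recipient exceeds the actor's cost C.
r to a half-niece or half-nephew = 0.125 (half-aunt/uncle↔niece/nephew: one path of length 3: r = (1/2)^3 = 1/8).
r to a first cousin = 0.125 (first cousins share one grandparent pair — two paths of length 4: r = 2·(1/2)^4 = 1/8).
r to a full niece or nephew = 1/4 (full aunt/uncle↔niece/nephew: two paths of length 3 through the shared grandparent pair: r = 2·(1/2)^3 = 1/4).
r to an offspring = 1/2 (one parent–offspring link: r = (1/2)^1 = 1/2).
Summing one r·B term per recipient: 2·0.125·0.0542 + 2·0.125·0.364 + 3·0.25·0.485 + 1·0.5·0.245 = 0.5908.
0.5908 < 1.3: the indirect benefit is less than the cost.

No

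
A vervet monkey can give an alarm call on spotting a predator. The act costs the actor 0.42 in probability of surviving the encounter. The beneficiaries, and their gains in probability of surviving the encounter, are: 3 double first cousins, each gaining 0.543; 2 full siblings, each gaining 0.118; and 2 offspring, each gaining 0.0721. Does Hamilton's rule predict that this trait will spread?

Hamilton's rule: the trait is favored when the sum of r·B over every recipient exceeds the actor's cost C.
r to a double first cousin = 0.25 (double first cousins share both grandparent pairs — four paths of length 4: r = 4·(1/2)^4 = 1/4).
r to a full sibling = 0.5 (full sibs share both parents — two paths of length 2: r = 2·(1/2)^2 = 1/2).
r to an offspring = 0.5 (one parent–offspring link: r = (1/2)^1 = 1/2).
Summing one r·B term per recipient: 3·0.25·0.543 + 2·0.5·0.118 + 2·0.5·0.0721 = 0.59735.
0.59735 > 0.42: the indirect benefit exceeds the cost.

Yes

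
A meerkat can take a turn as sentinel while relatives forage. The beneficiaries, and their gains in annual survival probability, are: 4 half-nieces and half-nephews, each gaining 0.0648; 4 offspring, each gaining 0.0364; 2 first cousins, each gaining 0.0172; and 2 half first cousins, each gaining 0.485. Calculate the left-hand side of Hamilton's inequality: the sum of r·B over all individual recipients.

0.170125

r to a half-niece or half-nephew = 1/8 (half-aunt/uncle↔niece/nephew: one path of length 3: r = (1/2)^3 = 1/8).
r to an offspring = 0.5 (one parent–offspring link: r = (1/2)^1 = 1/2).
r to a first cousin = 0.125 (first cousins share one grandparent pair — two paths of length 4: r = 2·(1/2)^4 = 1/8).
r to a half first cousin = 0.0625 (half first cousins share one grandparent — one path of length 4: r = (1/2)^4 = 1/16).
Summing one r·B term per recipient: 4·0.125·0.0648 + 4·0.5·0.0364 + 2·0.125·0.0172 + 2·0.0625·0.485 = 0.170125.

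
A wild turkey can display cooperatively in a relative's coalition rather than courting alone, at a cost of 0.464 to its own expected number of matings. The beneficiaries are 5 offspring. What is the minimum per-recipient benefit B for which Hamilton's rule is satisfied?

r to an offspring = 0.5 (one parent–offspring link: r = (1/2)^1 = 1/2).
Hamilton's rule with n recipients of equal r: n·r·B > C, so B > C/(n·r) = 0.464/(5·0.5) = 0.1856.

0.1856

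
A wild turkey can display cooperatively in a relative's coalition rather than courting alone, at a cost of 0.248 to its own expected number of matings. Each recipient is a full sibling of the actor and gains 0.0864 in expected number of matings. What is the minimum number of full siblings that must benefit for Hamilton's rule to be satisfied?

r to a full sibling = 1/2 (full sibs share both parents — two paths of length 2: r = 2·(1/2)^2 = 1/2).
Hamilton's rule: n·r·B > C  ⇒  n > C/(r·B) = 0.248/(0.5·0.0864) = 5.741.
The smallest integer exceeding 5.741 is 6.

6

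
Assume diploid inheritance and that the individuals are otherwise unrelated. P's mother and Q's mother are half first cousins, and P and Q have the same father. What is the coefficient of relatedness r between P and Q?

With two independent routes of shared ancestry, r is the sum of the two contributions.
P and Q are related in two ways: half second cousins through their mothers (r = 1/64) and half-sibs through their shared father (r = 1/4).
r = 1/64 + 1/4 = 0.265625.

0.265625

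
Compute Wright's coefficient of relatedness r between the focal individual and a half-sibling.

0.25

Each parent–offspring link contributes a factor of 1/2, and independent paths through distinct common ancestors add.
Half-sibs share one parent — one path of length 2: r = (1/2)^2 = 1/4.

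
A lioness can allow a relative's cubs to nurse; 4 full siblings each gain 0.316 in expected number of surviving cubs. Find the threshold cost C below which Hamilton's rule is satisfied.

0.632

r to a full sibling = 1/2 (full sibs share both parents — two paths of length 2: r = 2·(1/2)^2 = 1/2).
Hamilton's rule: n·r·B > C, so the trait is favored while C < n·r·B = 4·0.5·0.316 = 0.632.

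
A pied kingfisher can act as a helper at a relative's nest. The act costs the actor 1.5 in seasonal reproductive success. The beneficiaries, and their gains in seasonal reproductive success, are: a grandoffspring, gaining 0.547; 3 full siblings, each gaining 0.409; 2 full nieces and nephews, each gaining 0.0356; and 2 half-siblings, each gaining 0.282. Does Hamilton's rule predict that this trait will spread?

Hamilton's rule: the trait is favored when the sum of r·B over every recipient exceeds the actor's cost C.
r to a grandoffspring = 1/4 (two parent–offspring links: r = (1/2)^2 = 1/4).
r to a full sibling = 0.5 (full sibs share both parents — two paths of length 2: r = 2·(1/2)^2 = 1/2).
r to a full niece or nephew = 1/4 (full aunt/uncle↔niece/nephew: two paths of length 3 through the shared grandparent pair: r = 2·(1/2)^3 = 1/4).
r to a half-sibling = 0.25 (half-sibs share one parent — one path of length 2: r = (1/2)^2 = 1/4).
Summing one r·B term per recipient: 1·0.25·0.547 + 3·0.5·0.409 + 2·0.25·0.0356 + 2·0.25·0.282 = 0.90905.
0.90905 < 1.5: the indirect benefit is less than the cost.

No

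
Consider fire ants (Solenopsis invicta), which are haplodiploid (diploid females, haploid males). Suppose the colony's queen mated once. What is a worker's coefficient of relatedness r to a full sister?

Haplodiploid full sisters inherit their father's entire haploid genome identically (contributing 1/2) and on average half of their mother's contribution (1/2 · 1/2 = 1/4); r = 1/2 + 1/4 = 3/4.

0.75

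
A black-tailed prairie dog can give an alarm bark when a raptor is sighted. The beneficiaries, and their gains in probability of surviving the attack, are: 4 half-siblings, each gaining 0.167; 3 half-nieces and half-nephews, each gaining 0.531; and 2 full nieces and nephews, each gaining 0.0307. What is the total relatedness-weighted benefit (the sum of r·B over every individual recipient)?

0.381475

r to a half-sibling = 1/4 (half-sibs share one parent — one path of length 2: r = (1/2)^2 = 1/4).
r to a half-niece or half-nephew = 1/8 (half-aunt/uncle↔niece/nephew: one path of length 3: r = (1/2)^3 = 1/8).
r to a full niece or nephew = 0.25 (full aunt/uncle↔niece/nephew: two paths of length 3 through the shared grandparent pair: r = 2·(1/2)^3 = 1/4).
Summing one r·B term per recipient: 4·0.25·0.167 + 3·0.125·0.531 + 2·0.25·0.0307 = 0.381475.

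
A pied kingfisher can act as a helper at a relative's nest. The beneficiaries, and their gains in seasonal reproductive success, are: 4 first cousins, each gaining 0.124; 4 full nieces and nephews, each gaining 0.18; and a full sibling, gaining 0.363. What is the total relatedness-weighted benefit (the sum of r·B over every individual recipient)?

r to a first cousin = 0.125 (first cousins share one grandparent pair — two paths of length 4: r = 2·(1/2)^4 = 1/8).
r to a full niece or nephew = 0.25 (full aunt/uncle↔niece/nephew: two paths of length 3 through the shared grandparent pair: r = 2·(1/2)^3 = 1/4).
r to a full sibling = 0.5 (full sibs share both parents — two paths of length 2: r = 2·(1/2)^2 = 1/2).
Summing one r·B term per recipient: 4·0.125·0.124 + 4·0.25·0.18 + 1·0.5·0.363 = 0.4235.

0.4235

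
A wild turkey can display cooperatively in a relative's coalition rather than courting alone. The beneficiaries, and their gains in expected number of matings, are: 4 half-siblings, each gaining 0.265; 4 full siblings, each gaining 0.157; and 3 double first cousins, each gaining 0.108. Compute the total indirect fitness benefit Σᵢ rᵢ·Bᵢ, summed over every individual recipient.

r to a half-sibling = 0.25 (half-sibs share one parent — one path of length 2: r = (1/2)^2 = 1/4).
r to a full sibling = 0.5 (full sibs share both parents — two paths of length 2: r = 2·(1/2)^2 = 1/2).
r to a double first cousin = 0.25 (double first cousins share both grandparent pairs — four paths of length 4: r = 4·(1/2)^4 = 1/4).
Summing one r·B term per recipient: 4·0.25·0.265 + 4·0.5·0.157 + 3·0.25·0.108 = 0.66.

0.66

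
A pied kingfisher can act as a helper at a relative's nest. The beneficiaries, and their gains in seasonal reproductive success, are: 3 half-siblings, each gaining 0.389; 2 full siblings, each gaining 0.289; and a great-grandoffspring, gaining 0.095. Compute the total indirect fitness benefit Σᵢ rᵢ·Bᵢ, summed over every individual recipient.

0.592625

r to a half-sibling = 1/4 (half-sibs share one parent — one path of length 2: r = (1/2)^2 = 1/4).
r to a full sibling = 1/2 (full sibs share both parents — two paths of length 2: r = 2·(1/2)^2 = 1/2).
r to a great-grandoffspring = 1/8 (three parent–offspring links: r = (1/2)^3 = 1/8).
Summing one r·B term per recipient: 3·0.25·0.389 + 2·0.5·0.289 + 1·0.125·0.095 = 0.592625.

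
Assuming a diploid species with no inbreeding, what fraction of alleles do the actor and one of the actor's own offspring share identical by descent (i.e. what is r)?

Each parent–offspring link contributes a factor of 1/2, and independent paths through distinct common ancestors add.
One parent–offspring link: r = (1/2)^1 = 1/2.

0.5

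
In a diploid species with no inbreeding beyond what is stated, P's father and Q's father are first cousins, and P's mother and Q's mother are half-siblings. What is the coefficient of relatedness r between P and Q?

Independent pedigree routes through distinct common ancestors add.
P and Q are related in two ways: second cousins through their fathers (r = 1/32) and half first cousins through their mothers (r = 1/16).
r = 1/32 + 1/16 = 3/32 = 0.09375.

0.09375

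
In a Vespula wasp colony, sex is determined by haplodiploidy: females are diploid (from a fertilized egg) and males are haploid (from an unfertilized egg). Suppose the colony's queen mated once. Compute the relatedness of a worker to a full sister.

0.75

Haplodiploid full sisters inherit their father's entire haploid genome identically (contributing 1/2) and on average half of their mother's contribution (1/2 · 1/2 = 1/4); r = 1/2 + 1/4 = 3/4.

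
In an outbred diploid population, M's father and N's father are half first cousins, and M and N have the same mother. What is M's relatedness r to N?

Relatedness sums over independent paths through distinct common ancestors.
M and N are related in two ways: half second cousins through their fathers (r = 1/64) and half-sibs through their shared mother (r = 1/4).
r = 1/64 + 1/4 = 0.265625.

0.265625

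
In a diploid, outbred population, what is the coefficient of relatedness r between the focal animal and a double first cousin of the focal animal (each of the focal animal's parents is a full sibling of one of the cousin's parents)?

0.25

Each parent–offspring link contributes a factor of 1/2, and independent paths through distinct common ancestors add.
Double first cousins share both grandparent pairs — four paths of length 4: r = 4·(1/2)^4 = 1/4.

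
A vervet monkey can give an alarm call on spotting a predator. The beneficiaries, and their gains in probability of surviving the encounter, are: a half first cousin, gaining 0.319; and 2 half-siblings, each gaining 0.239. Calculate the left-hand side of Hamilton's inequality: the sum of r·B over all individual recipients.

r to a half first cousin = 0.0625 (half first cousins share one grandparent — one path of length 4: r = (1/2)^4 = 1/16).
r to a half-sibling = 0.25 (half-sibs share one parent — one path of length 2: r = (1/2)^2 = 1/4).
Summing one r·B term per recipient: 1·0.0625·0.319 + 2·0.25·0.239 = 0.1394375.

0.1394375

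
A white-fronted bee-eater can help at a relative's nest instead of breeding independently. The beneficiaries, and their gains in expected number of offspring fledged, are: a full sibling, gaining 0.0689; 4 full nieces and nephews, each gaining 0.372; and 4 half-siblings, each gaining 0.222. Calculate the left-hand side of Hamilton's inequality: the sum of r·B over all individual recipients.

r to a full sibling = 0.5 (full sibs share both parents — two paths of length 2: r = 2·(1/2)^2 = 1/2).
r to a full niece or nephew = 1/4 (full aunt/uncle↔niece/nephew: two paths of length 3 through the shared grandparent pair: r = 2·(1/2)^3 = 1/4).
r to a half-sibling = 1/4 (half-sibs share one parent — one path of length 2: r = (1/2)^2 = 1/4).
Summing one r·B term per recipient: 1·0.5·0.0689 + 4·0.25·0.372 + 4·0.25·0.222 = 0.62845.

0.62845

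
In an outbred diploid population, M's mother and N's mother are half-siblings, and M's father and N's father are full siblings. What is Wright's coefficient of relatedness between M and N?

0.1875

Wright's path rule: contributions from independent ancestry routes add.
M and N are related in two ways: half first cousins through their mothers (r = 1/16) and first cousins through their fathers (r = 1/8).
r = 1/16 + 1/8 = 0.1875.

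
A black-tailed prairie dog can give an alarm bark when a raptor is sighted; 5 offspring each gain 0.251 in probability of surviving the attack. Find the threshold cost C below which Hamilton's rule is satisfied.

r to an offspring = 0.5 (one parent–offspring link: r = (1/2)^1 = 1/2).
Hamilton's rule: n·r·B > C, so the trait is favored while C < n·r·B = 5·0.5·0.251 = 0.6275.

0.6275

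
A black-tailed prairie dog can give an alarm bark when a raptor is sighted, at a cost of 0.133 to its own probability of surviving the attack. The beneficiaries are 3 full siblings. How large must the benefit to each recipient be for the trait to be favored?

r to a full sibling = 1/2 (full sibs share both parents — two paths of length 2: r = 2·(1/2)^2 = 1/2).
Hamilton's rule with n recipients of equal r: n·r·B > C, so B > C/(n·r) = 0.133/(3·0.5) = 0.0887.

0.0887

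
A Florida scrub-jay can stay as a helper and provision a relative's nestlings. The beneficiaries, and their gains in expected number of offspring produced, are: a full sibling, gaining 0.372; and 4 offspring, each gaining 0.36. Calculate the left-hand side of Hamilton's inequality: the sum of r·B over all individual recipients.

0.906

r to a full sibling = 1/2 (full sibs share both parents — two paths of length 2: r = 2·(1/2)^2 = 1/2).
r to an offspring = 0.5 (one parent–offspring link: r = (1/2)^1 = 1/2).
Summing one r·B term per recipient: 1·0.5·0.372 + 4·0.5·0.36 = 0.906.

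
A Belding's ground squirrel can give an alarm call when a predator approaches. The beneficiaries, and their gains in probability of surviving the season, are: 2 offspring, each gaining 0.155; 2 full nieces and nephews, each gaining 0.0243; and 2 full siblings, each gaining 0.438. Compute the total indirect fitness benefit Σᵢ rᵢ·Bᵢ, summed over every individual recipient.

0.60515

r to an offspring = 0.5 (one parent–offspring link: r = (1/2)^1 = 1/2).
r to a full niece or nephew = 1/4 (full aunt/uncle↔niece/nephew: two paths of length 3 through the shared grandparent pair: r = 2·(1/2)^3 = 1/4).
r to a full sibling = 1/2 (full sibs share both parents — two paths of length 2: r = 2·(1/2)^2 = 1/2).
Summing one r·B term per recipient: 2·0.5·0.155 + 2·0.25·0.0243 + 2·0.5·0.438 = 0.60515.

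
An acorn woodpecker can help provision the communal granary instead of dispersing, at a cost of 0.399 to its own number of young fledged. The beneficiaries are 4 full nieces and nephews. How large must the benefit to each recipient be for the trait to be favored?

0.399

r to a full niece or nephew = 0.25 (full aunt/uncle↔niece/nephew: two paths of length 3 through the shared grandparent pair: r = 2·(1/2)^3 = 1/4).
Hamilton's rule with n recipients of equal r: n·r·B > C, so B > C/(n·r) = 0.399/(4·0.25) = 0.399.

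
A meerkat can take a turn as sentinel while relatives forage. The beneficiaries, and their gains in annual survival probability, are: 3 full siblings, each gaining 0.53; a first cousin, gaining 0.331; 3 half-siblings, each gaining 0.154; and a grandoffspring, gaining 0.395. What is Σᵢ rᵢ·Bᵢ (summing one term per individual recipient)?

1.050625

r to a full sibling = 0.5 (full sibs share both parents — two paths of length 2: r = 2·(1/2)^2 = 1/2).
r to a first cousin = 0.125 (first cousins share one grandparent pair — two paths of length 4: r = 2·(1/2)^4 = 1/8).
r to a half-sibling = 0.25 (half-sibs share one parent — one path of length 2: r = (1/2)^2 = 1/4).
r to a grandoffspring = 1/4 (two parent–offspring links: r = (1/2)^2 = 1/4).
Summing one r·B term per recipient: 3·0.5·0.53 + 1·0.125·0.331 + 3·0.25·0.154 + 1·0.25·0.395 = 1.050625.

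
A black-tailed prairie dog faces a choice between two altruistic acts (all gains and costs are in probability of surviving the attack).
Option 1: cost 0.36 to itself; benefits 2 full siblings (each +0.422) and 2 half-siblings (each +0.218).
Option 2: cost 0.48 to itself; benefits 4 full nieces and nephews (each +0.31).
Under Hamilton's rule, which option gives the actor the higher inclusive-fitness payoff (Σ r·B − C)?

Option 1: r to a full sibling = 0.5.
Option 1: r to a half-sibling = 0.25.
Option 1: Σ r·B − C = (2·0.5·0.422 + 2·0.25·0.218) − 0.36 = 0.171.
Option 2: r to a full niece or nephew = 0.25.
Option 2: Σ r·B − C = (4·0.25·0.31) − 0.48 = -0.17.
Option 1 has the higher net inclusive-fitness payoff.

Option 1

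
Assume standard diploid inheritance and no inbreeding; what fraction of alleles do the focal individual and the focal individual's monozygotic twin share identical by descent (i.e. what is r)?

Each parent–offspring link contributes a factor of 1/2, and independent paths through distinct common ancestors add.
Monozygotic twins share every allele identical by descent: r = 1.

1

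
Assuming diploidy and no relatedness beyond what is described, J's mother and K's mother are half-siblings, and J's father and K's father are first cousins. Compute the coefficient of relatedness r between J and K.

0.09375

Wright's path rule: contributions from independent ancestry routes add.
J and K are related in two ways: half first cousins through their mothers (r = 1/16) and second cousins through their fathers (r = 1/32).
r = 1/16 + 1/32 = 3/32 = 0.09375.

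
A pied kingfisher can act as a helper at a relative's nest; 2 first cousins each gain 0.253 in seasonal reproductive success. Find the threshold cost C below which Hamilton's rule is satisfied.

r to a first cousin = 1/8 (first cousins share one grandparent pair — two paths of length 4: r = 2·(1/2)^4 = 1/8).
Hamilton's rule: n·r·B > C, so the trait is favored while C < n·r·B = 2·0.125·0.253 = 0.06325.

0.06325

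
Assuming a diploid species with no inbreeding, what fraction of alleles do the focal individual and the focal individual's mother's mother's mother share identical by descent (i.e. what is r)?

Each parent–offspring link contributes a factor of 1/2, and independent paths through distinct common ancestors add.
Three parent–offspring links: r = (1/2)^3 = 1/8.

0.125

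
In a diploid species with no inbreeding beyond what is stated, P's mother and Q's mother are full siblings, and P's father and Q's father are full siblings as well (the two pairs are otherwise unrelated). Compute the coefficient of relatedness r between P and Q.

0.25

Wright's path rule: contributions from independent ancestry routes add.
P and Q are related in two ways: first cousins through their mothers (r = 1/8) and first cousins through their fathers (r = 1/8) — i.e. double first cousins.
r = 1/8 + 1/8 = 1/4 = 0.25.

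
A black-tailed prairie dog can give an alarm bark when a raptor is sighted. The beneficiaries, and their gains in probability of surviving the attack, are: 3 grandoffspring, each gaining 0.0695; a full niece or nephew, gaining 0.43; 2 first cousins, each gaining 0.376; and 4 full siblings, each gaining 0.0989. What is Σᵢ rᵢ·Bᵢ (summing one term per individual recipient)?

r to a grandoffspring = 0.25 (two parent–offspring links: r = (1/2)^2 = 1/4).
r to a full niece or nephew = 0.25 (full aunt/uncle↔niece/nephew: two paths of length 3 through the shared grandparent pair: r = 2·(1/2)^3 = 1/4).
r to a first cousin = 0.125 (first cousins share one grandparent pair — two paths of length 4: r = 2·(1/2)^4 = 1/8).
r to a full sibling = 0.5 (full sibs share both parents — two paths of length 2: r = 2·(1/2)^2 = 1/2).
Summing one r·B term per recipient: 3·0.25·0.0695 + 1·0.25·0.43 + 2·0.125·0.376 + 4·0.5·0.0989 = 0.451425.

0.451425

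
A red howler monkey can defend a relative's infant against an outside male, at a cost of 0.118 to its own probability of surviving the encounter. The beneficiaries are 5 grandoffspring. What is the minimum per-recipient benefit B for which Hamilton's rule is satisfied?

r to a grandoffspring = 1/4 (two parent–offspring links: r = (1/2)^2 = 1/4).
Hamilton's rule with n recipients of equal r: n·r·B > C, so B > C/(n·r) = 0.118/(5·0.25) = 0.0944.

0.0944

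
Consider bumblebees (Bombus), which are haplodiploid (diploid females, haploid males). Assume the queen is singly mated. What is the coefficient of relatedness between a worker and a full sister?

0.75

Haplodiploid full sisters inherit their father's entire haploid genome identically (contributing 1/2) and on average half of their mother's contribution (1/2 · 1/2 = 1/4); r = 1/2 + 1/4 = 3/4.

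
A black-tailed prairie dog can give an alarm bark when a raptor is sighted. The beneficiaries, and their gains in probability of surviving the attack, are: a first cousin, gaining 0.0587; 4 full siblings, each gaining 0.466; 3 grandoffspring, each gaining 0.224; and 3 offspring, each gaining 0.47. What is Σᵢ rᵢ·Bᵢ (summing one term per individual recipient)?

r to a first cousin = 0.125 (first cousins share one grandparent pair — two paths of length 4: r = 2·(1/2)^4 = 1/8).
r to a full sibling = 1/2 (full sibs share both parents — two paths of length 2: r = 2·(1/2)^2 = 1/2).
r to a grandoffspring = 1/4 (two parent–offspring links: r = (1/2)^2 = 1/4).
r to an offspring = 1/2 (one parent–offspring link: r = (1/2)^1 = 1/2).
Summing one r·B term per recipient: 1·0.125·0.0587 + 4·0.5·0.466 + 3·0.25·0.224 + 3·0.5·0.47 = 1.8123375.

1.8123375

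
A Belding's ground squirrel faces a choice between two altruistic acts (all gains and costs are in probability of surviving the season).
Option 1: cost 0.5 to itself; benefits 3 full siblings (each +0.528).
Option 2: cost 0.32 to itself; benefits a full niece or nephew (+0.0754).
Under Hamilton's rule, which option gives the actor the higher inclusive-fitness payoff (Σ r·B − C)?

Option 1: r to a full sibling = 0.5.
Option 1: Σ r·B − C = (3·0.5·0.528) − 0.5 = 0.292.
Option 2: r to a full niece or nephew = 0.25.
Option 2: Σ r·B − C = (1·0.25·0.0754) − 0.32 = -0.30115.
Option 1 has the higher net inclusive-fitness payoff.

Option 1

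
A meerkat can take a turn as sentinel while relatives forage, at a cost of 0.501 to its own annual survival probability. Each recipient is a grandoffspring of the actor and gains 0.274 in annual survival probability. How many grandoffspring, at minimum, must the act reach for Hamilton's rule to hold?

r to a grandoffspring = 0.25 (two parent–offspring links: r = (1/2)^2 = 1/4).
Hamilton's rule: n·r·B > C  ⇒  n > C/(r·B) = 0.501/(0.25·0.274) = 7.314.
The smallest integer exceeding 7.314 is 8.

8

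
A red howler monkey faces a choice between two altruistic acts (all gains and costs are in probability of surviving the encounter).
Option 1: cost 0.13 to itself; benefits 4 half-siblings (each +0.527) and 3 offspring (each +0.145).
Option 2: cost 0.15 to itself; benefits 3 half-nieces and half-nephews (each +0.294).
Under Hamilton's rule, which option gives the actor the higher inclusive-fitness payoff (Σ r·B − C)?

Option 1

Option 1: r to a half-sibling = 0.25.
Option 1: r to an offspring = 0.5.
Option 1: Σ r·B − C = (4·0.25·0.527 + 3·0.5·0.145) − 0.13 = 0.6145.
Option 2: r to a half-niece or half-nephew = 0.125.
Option 2: Σ r·B − C = (3·0.125·0.294) − 0.15 = -0.03975.
Option 1 has the higher net inclusive-fitness payoff.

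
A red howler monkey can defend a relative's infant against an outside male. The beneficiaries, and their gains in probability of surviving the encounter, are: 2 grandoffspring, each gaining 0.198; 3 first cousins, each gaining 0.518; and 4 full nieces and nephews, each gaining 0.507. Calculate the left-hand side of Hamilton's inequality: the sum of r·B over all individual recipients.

r to a grandoffspring = 1/4 (two parent–offspring links: r = (1/2)^2 = 1/4).
r to a first cousin = 0.125 (first cousins share one grandparent pair — two paths of length 4: r = 2·(1/2)^4 = 1/8).
r to a full niece or nephew = 1/4 (full aunt/uncle↔niece/nephew: two paths of length 3 through the shared grandparent pair: r = 2·(1/2)^3 = 1/4).
Summing one r·B term per recipient: 2·0.25·0.198 + 3·0.125·0.518 + 4·0.25·0.507 = 0.80025.

0.80025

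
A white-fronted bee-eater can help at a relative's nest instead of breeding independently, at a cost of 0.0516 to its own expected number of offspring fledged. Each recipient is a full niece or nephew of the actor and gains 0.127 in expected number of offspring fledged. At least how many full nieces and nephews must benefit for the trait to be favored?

2

r to a full niece or nephew = 0.25 (full aunt/uncle↔niece/nephew: two paths of length 3 through the shared grandparent pair: r = 2·(1/2)^3 = 1/4).
Hamilton's rule: n·r·B > C  ⇒  n > C/(r·B) = 0.0516/(0.25·0.127) = 1.625.
The smallest integer exceeding 1.625 is 2.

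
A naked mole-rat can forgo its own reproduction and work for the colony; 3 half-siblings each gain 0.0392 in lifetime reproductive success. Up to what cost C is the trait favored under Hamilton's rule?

r to a half-sibling = 1/4 (half-sibs share one parent — one path of length 2: r = (1/2)^2 = 1/4).
Hamilton's rule: n·r·B > C, so the trait is favored while C < n·r·B = 3·0.25·0.0392 = 0.0294.

0.0294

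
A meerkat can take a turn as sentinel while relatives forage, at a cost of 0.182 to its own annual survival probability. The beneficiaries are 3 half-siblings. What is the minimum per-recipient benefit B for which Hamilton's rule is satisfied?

r to a half-sibling = 1/4 (half-sibs share one parent — one path of length 2: r = (1/2)^2 = 1/4).
Hamilton's rule with n recipients of equal r: n·r·B > C, so B > C/(n·r) = 0.182/(3·0.25) = 0.2427.

0.2427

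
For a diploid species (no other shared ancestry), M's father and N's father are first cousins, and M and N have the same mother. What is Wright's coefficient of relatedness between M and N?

0.28125

Relatedness sums over independent paths through distinct common ancestors.
M and N are related in two ways: second cousins through their fathers (r = 1/32) and half-sibs through their shared mother (r = 1/4).
r = 1/32 + 1/4 = 9/32 = 0.28125.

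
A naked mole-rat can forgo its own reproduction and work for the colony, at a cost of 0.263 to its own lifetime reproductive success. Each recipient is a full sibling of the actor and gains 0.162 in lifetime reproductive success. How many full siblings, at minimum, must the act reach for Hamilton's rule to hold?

r to a full sibling = 1/2 (full sibs share both parents — two paths of length 2: r = 2·(1/2)^2 = 1/2).
Hamilton's rule: n·r·B > C  ⇒  n > C/(r·B) = 0.263/(0.5·0.162) = 3.247.
The smallest integer exceeding 3.247 is 4.

4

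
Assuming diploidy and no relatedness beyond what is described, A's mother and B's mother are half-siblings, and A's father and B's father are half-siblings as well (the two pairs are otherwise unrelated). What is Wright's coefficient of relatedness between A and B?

0.125

With two independent routes of shared ancestry, r is the sum of the two contributions.
A and B are related in two ways: half first cousins through their mothers (r = 1/16) and half first cousins through their fathers (r = 1/16).
r = 1/16 + 1/16 = 0.125.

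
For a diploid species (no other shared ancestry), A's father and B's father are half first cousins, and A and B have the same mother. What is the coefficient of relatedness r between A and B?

0.265625

With two independent routes of shared ancestry, r is the sum of the two contributions.
A and B are related in two ways: half second cousins through their fathers (r = 1/64) and half-sibs through their shared mother (r = 1/4).
r = 1/64 + 1/4 = 0.265625.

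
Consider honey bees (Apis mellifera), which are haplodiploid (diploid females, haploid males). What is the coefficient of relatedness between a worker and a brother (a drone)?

0.25

Her haploid brother carries none of their father's genes and a random half of their mother's genome; that half matches the maternal half of her own genome with probability 1/2: r = 1/2 · 1/2 = 1/4.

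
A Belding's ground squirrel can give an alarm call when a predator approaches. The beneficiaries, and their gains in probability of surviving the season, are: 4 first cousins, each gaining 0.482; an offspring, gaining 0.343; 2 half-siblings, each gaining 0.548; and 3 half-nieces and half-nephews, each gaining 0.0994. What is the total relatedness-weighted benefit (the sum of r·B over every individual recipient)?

0.723775

r to a first cousin = 1/8 (first cousins share one grandparent pair — two paths of length 4: r = 2·(1/2)^4 = 1/8).
r to an offspring = 1/2 (one parent–offspring link: r = (1/2)^1 = 1/2).
r to a half-sibling = 0.25 (half-sibs share one parent — one path of length 2: r = (1/2)^2 = 1/4).
r to a half-niece or half-nephew = 1/8 (half-aunt/uncle↔niece/nephew: one path of length 3: r = (1/2)^3 = 1/8).
Summing one r·B term per recipient: 4·0.125·0.482 + 1·0.5·0.343 + 2·0.25·0.548 + 3·0.125·0.0994 = 0.723775.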